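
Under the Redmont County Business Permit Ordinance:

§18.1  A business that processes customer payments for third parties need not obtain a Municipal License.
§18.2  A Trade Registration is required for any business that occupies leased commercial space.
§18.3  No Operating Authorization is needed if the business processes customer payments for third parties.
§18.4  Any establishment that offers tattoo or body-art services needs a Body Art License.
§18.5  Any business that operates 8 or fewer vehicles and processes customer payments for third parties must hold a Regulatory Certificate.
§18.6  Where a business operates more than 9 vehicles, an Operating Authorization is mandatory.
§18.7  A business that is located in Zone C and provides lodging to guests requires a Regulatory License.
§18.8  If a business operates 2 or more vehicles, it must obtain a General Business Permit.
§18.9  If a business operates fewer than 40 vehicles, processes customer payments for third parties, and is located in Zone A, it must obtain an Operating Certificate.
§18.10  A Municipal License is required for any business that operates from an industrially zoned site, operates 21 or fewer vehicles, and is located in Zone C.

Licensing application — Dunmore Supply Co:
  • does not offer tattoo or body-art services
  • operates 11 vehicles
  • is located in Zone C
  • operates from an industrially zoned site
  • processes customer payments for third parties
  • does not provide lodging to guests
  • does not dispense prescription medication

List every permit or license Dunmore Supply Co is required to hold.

General Business Permit

§18.1 processes customer payments for third parties → exempt from Municipal License.
§18.2 operates from an industrially zoned site (not: occupies leased commercial space) → Trade Registration not required.
§18.3 processes customer payments for third parties → exempt from Operating Authorization.
§18.4 does not offer tattoo or body-art services → Body Art License not required.
§18.5 vehicles 11 > 8; processes customer payments for third parties → Regulatory Certificate not required.
§18.6 vehicles 11 > 9 → Operating Authorization required.
§18.7 is located in Zone C; does not provide lodging to guests → Regulatory License not required.
§18.8 vehicles 11 ≥ 2 → General Business Permit required.
§18.9 vehicles 11 < 40; processes customer payments for third parties; is located in Zone C (not: is located in Zone A) → Operating Certificate not required.
§18.10 operates from an industrially zoned site; vehicles 11 ≤ 21; is located in Zone C → Municipal License required.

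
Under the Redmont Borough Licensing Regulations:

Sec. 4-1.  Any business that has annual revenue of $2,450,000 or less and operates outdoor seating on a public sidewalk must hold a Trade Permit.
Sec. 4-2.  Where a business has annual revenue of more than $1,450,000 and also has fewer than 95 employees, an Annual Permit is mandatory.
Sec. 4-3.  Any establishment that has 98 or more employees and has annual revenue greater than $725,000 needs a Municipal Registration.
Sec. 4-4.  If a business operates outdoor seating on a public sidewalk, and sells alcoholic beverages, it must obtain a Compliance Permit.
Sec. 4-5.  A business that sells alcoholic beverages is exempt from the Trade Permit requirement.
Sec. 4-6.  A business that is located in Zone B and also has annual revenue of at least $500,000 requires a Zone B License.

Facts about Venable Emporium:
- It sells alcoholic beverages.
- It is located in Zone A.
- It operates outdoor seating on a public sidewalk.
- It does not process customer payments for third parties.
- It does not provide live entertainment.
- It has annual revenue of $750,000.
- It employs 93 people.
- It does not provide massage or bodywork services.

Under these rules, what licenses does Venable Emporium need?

Sec. 4-1. revenue $750,000 ≤ $2,450,000; operates outdoor seating on a public sidewalk → Trade Permit required.
Sec. 4-2. revenue $750,000 ≤ $1,450,000; employees 93 < 95 → Annual Permit not required.
Sec. 4-3. employees 93 < 98; revenue $750,000 > $725,000 → Municipal Registration not required.
Sec. 4-4. operates outdoor seating on a public sidewalk; sells alcoholic beverages → Compliance Permit required.
Sec. 4-5. sells alcoholic beverages → exempt from Trade Permit.
Sec. 4-6. is located in Zone A (not: is located in Zone B); revenue $750,000 ≥ $500,000 → Zone B License not required.

Compliance Permit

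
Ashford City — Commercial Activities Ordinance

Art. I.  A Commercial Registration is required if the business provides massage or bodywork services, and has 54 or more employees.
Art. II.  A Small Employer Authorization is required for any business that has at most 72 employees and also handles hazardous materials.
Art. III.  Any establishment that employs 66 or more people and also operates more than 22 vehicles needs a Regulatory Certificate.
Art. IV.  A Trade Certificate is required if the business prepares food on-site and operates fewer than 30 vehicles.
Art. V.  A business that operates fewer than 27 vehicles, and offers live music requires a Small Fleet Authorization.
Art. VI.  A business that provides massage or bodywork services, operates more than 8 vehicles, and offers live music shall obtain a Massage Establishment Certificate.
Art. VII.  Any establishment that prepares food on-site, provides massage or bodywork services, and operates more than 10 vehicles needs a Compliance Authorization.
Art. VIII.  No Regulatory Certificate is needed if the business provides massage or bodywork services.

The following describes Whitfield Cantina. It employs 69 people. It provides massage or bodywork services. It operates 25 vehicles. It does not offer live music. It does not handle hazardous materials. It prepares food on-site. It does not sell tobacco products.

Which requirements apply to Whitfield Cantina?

Art. I. provides massage or bodywork services; employees 69 ≥ 54 → Commercial Registration required.
Art. II. employees 69 ≤ 72; does not handle hazardous materials → Small Employer Authorization not required.
Art. III. employees 69 ≥ 66; vehicles 25 > 22 → Regulatory Certificate required.
Art. IV. prepares food on-site; vehicles 25 < 30 → Trade Certificate required.
Art. V. vehicles 25 < 27; does not offer live music → Small Fleet Authorization not required.
Art. VI. provides massage or bodywork services; vehicles 25 > 8; does not offer live music → Massage Establishment Certificate not required.
Art. VII. prepares food on-site; provides massage or bodywork services; vehicles 25 > 10 → Compliance Authorization required.
Art. VIII. provides massage or bodywork services → exempt from Regulatory Certificate.

Commercial Registration, Compliance Authorization, Trade Certificate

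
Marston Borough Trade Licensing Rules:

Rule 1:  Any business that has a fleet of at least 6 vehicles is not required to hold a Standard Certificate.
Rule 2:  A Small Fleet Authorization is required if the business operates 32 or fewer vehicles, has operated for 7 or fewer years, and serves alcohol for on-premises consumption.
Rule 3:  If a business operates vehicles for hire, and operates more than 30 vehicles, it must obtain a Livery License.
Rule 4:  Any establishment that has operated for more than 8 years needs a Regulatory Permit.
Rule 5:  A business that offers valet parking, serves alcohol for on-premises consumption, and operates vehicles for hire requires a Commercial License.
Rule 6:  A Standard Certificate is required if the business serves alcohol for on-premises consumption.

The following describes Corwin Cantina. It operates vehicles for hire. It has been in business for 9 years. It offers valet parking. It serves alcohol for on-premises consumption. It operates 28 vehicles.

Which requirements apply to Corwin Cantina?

Rule 1: vehicles 28 ≥ 6 → exempt from Standard Certificate.
Rule 2: vehicles 28 ≤ 32; years in business 9 > 7; serves alcohol for on-premises consumption → Small Fleet Authorization not required.
Rule 3: operates vehicles for hire; vehicles 28 ≤ 30 → Livery License not required.
Rule 4: years in business 9 > 8 → Regulatory Permit required.
Rule 5: offers valet parking; serves alcohol for on-premises consumption; operates vehicles for hire → Commercial License required.
Rule 6: serves alcohol for on-premises consumption → Standard Certificate required.

Commercial License, Regulatory Permit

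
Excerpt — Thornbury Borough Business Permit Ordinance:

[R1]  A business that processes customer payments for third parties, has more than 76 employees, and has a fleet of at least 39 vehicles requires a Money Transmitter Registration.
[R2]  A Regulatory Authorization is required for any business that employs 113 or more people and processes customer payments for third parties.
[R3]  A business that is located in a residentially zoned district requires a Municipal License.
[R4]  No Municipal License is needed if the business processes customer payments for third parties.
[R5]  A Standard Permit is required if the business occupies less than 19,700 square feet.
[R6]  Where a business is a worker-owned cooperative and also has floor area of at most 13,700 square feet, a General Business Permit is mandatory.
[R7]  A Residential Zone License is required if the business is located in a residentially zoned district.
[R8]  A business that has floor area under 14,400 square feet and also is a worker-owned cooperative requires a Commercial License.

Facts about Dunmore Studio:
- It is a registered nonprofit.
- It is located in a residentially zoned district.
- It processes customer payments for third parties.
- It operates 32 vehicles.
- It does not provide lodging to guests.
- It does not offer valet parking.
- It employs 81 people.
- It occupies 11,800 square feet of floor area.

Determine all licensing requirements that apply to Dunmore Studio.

[R1] processes customer payments for third parties; employees 81 > 76; vehicles 32 < 39 → Money Transmitter Registration not required.
[R2] employees 81 < 113; processes customer payments for third parties → Regulatory Authorization not required.
[R3] is located in a residentially zoned district → Municipal License required.
[R4] processes customer payments for third parties → exempt from Municipal License.
[R5] floor area 11,800 square feet < 19,700 square feet → Standard Permit required.
[R6] is a registered nonprofit (not: is a worker-owned cooperative); floor area 11,800 square feet ≤ 13,700 square feet → General Business Permit not required.
[R7] is located in a residentially zoned district → Residential Zone License required.
[R8] floor area 11,800 square feet < 14,400 square feet; is a registered nonprofit (not: is a worker-owned cooperative) → Commercial License not required.

Residential Zone License, Standard Permit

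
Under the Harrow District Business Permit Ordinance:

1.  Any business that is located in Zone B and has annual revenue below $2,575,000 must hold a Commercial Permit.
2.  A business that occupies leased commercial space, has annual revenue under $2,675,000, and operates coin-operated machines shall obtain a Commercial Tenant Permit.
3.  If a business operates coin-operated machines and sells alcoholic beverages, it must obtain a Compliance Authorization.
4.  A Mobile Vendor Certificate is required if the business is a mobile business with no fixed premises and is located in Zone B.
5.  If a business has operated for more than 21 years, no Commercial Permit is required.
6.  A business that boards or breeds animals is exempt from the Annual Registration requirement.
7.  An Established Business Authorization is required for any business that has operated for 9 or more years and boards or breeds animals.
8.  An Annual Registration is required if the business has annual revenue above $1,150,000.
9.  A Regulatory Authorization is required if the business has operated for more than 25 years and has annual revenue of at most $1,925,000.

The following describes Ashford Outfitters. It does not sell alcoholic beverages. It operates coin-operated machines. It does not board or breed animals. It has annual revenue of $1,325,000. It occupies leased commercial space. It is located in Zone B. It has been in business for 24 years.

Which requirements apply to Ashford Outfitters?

1. is located in Zone B; revenue $1,325,000 < $2,575,000 → Commercial Permit required.
2. occupies leased commercial space; revenue $1,325,000 < $2,675,000; operates coin-operated machines → Commercial Tenant Permit required.
3. operates coin-operated machines; does not sell alcoholic beverages → Compliance Authorization not required.
4. occupies leased commercial space (not: is a mobile business with no fixed premises); is located in Zone B → Mobile Vendor Certificate not required.
5. years in business 24 > 21 → exempt from Commercial Permit.
6. does not board or breed animals → Annual Registration exemption does not apply.
7. years in business 24 ≥ 9; does not board or breed animals → Established Business Authorization not required.
8. revenue $1,325,000 > $1,150,000 → Annual Registration required.
9. years in business 24 ≤ 25; revenue $1,325,000 ≤ $1,925,000 → Regulatory Authorization not required.

Annual Registration, Commercial Tenant Permit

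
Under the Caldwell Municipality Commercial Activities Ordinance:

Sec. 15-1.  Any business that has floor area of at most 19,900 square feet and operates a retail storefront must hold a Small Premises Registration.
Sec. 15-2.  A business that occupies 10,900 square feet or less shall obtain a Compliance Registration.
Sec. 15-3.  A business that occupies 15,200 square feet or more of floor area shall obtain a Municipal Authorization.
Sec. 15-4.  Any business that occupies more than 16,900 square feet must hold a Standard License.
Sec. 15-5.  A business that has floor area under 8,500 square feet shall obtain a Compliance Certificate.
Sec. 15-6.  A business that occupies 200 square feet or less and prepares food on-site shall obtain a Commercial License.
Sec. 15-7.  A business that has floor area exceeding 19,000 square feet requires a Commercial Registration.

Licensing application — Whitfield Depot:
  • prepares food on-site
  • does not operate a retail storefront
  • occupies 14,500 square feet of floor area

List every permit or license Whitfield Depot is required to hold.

Sec. 15-1. floor area 14,500 square feet ≤ 19,900 square feet; does not operate a retail storefront → Small Premises Registration not required.
Sec. 15-2. floor area 14,500 square feet > 10,900 square feet → Compliance Registration not required.
Sec. 15-3. floor area 14,500 square feet < 15,200 square feet → Municipal Authorization not required.
Sec. 15-4. floor area 14,500 square feet ≤ 16,900 square feet → Standard License not required.
Sec. 15-5. floor area 14,500 square feet ≥ 8,500 square feet → Compliance Certificate not required.
Sec. 15-6. floor area 14,500 square feet > 200 square feet; prepares food on-site → Commercial License not required.
Sec. 15-7. floor area 14,500 square feet ≤ 19,000 square feet → Commercial Registration not required.

None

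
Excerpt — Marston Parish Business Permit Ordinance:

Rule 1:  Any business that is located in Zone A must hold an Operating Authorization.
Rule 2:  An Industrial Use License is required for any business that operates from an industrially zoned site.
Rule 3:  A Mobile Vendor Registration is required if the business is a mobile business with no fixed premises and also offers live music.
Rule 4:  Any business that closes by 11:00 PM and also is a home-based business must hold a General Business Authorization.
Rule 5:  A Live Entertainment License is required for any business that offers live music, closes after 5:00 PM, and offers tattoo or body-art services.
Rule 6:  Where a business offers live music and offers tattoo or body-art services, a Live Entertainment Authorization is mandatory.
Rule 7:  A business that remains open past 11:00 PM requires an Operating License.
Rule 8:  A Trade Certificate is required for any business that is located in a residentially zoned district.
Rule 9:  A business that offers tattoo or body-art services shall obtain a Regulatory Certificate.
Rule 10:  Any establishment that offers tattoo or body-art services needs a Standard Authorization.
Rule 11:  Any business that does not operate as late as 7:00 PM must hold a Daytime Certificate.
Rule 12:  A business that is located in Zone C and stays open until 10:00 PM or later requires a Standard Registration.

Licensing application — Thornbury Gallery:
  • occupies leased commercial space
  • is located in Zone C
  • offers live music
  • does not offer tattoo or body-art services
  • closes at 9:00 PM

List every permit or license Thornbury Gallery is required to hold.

Rule 1: is located in Zone C (not: is located in Zone A) → Operating Authorization not required.
Rule 2: occupies leased commercial space (not: operates from an industrially zoned site) → Industrial Use License not required.
Rule 3: occupies leased commercial space (not: is a mobile business with no fixed premises); offers live music → Mobile Vendor Registration not required.
Rule 4: closes 9:00 PM, at/before 11:00 PM; occupies leased commercial space (not: is a home-based business) → General Business Authorization not required.
Rule 5: offers live music; closes 9:00 PM, after 5:00 PM; does not offer tattoo or body-art services → Live Entertainment License not required.
Rule 6: offers live music; does not offer tattoo or body-art services → Live Entertainment Authorization not required.
Rule 7: closes 9:00 PM, at/before 11:00 PM → Operating License not required.
Rule 8: is located in Zone C (not: is located in a residentially zoned district) → Trade Certificate not required.
Rule 9: does not offer tattoo or body-art services → Regulatory Certificate not required.
Rule 10: does not offer tattoo or body-art services → Standard Authorization not required.
Rule 11: closes 9:00 PM, after 7:00 PM → Daytime Certificate not required.
Rule 12: is located in Zone C; closes 9:00 PM, at/before 10:00 PM → Standard Registration not required.

None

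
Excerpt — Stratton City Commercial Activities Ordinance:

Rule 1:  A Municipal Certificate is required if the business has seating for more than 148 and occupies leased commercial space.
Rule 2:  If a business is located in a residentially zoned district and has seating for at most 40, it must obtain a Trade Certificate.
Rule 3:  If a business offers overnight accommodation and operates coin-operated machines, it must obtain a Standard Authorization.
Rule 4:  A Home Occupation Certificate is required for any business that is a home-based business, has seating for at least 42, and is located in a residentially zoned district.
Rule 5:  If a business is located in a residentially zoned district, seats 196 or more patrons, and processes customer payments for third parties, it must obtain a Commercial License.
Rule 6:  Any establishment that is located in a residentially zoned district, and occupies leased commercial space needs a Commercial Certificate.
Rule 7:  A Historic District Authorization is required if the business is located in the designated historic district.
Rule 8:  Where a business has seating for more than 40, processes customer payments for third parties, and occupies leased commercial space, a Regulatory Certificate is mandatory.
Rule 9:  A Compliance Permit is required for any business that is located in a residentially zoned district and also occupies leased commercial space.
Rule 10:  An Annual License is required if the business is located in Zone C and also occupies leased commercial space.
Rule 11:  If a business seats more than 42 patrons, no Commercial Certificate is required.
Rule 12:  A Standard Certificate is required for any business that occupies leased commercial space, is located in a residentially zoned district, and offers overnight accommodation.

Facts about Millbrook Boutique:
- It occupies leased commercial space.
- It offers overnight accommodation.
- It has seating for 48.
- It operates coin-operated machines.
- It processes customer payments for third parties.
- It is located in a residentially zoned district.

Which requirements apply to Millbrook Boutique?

Rule 1: seating 48 ≤ 148; occupies leased commercial space → Municipal Certificate not required.
Rule 2: is located in a residentially zoned district; seating 48 > 40 → Trade Certificate not required.
Rule 3: offers overnight accommodation; operates coin-operated machines → Standard Authorization required.
Rule 4: occupies leased commercial space (not: is a home-based business); seating 48 ≥ 42; is located in a residentially zoned district → Home Occupation Certificate not required.
Rule 5: is located in a residentially zoned district; seating 48 < 196; processes customer payments for third parties → Commercial License not required.
Rule 6: is located in a residentially zoned district; occupies leased commercial space → Commercial Certificate required.
Rule 7: is located in a residentially zoned district (not: is located in the designated historic district) → Historic District Authorization not required.
Rule 8: seating 48 > 40; processes customer payments for third parties; occupies leased commercial space → Regulatory Certificate required.
Rule 9: is located in a residentially zoned district; occupies leased commercial space → Compliance Permit required.
Rule 10: is located in a residentially zoned district (not: is located in Zone C); occupies leased commercial space → Annual License not required.
Rule 11: seating 48 > 42 → exempt from Commercial Certificate.
Rule 12: occupies leased commercial space; is located in a residentially zoned district; offers overnight accommodation → Standard Certificate required.

Compliance Permit, Regulatory Certificate, Standard Authorization, Standard Certificate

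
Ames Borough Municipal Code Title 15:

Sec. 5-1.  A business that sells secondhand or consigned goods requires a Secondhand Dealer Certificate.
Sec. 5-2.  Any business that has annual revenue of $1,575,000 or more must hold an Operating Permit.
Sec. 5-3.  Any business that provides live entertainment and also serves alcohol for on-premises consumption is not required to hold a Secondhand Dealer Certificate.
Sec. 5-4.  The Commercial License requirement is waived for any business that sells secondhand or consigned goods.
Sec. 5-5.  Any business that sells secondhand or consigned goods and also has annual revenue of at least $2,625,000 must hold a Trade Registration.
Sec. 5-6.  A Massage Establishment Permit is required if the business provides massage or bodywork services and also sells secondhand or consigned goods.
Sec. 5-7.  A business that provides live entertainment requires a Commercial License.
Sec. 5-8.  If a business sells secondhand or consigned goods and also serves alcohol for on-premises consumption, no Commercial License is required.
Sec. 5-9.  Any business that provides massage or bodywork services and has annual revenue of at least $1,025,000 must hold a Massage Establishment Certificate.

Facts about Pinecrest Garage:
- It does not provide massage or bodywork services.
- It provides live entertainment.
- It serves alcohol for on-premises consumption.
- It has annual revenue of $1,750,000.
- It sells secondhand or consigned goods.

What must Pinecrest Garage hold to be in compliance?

Operating Permit

Sec. 5-1. sells secondhand or consigned goods → Secondhand Dealer Certificate required.
Sec. 5-2. revenue $1,750,000 ≥ $1,575,000 → Operating Permit required.
Sec. 5-3. provides live entertainment; serves alcohol for on-premises consumption → exempt from Secondhand Dealer Certificate.
Sec. 5-4. sells secondhand or consigned goods → exempt from Commercial License.
Sec. 5-5. sells secondhand or consigned goods; revenue $1,750,000 < $2,625,000 → Trade Registration not required.
Sec. 5-6. does not provide massage or bodywork services; sells secondhand or consigned goods → Massage Establishment Permit not required.
Sec. 5-7. provides live entertainment → Commercial License required.
Sec. 5-8. sells secondhand or consigned goods; serves alcohol for on-premises consumption → exempt from Commercial License.
Sec. 5-9. does not provide massage or bodywork services; revenue $1,750,000 ≥ $1,025,000 → Massage Establishment Certificate not required.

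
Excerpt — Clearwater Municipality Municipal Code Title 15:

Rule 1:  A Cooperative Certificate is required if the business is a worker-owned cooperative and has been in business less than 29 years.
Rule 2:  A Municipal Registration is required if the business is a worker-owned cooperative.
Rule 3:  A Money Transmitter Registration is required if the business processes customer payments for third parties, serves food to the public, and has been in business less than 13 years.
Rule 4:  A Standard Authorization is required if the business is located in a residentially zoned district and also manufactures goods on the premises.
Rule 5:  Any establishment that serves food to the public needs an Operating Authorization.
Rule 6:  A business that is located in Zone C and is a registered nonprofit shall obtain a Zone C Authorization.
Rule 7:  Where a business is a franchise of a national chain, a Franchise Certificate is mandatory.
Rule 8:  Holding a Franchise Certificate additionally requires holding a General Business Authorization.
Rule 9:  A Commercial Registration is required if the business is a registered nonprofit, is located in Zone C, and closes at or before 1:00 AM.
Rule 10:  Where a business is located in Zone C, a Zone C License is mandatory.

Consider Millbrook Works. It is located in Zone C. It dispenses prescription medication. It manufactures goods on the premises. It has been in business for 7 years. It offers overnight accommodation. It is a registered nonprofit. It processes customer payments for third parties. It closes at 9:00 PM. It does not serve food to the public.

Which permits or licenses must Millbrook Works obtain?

Rule 1: is a registered nonprofit (not: is a worker-owned cooperative); years in business 7 < 29 → Cooperative Certificate not required.
Rule 2: is a registered nonprofit (not: is a worker-owned cooperative) → Municipal Registration not required.
Rule 3: processes customer payments for third parties; does not serve food to the public; years in business 7 < 13 → Money Transmitter Registration not required.
Rule 4: is located in Zone C (not: is located in a residentially zoned district); manufactures goods on the premises → Standard Authorization not required.
Rule 5: does not serve food to the public → Operating Authorization not required.
Rule 6: is located in Zone C; is a registered nonprofit → Zone C Authorization required.
Rule 7: is a registered nonprofit (not: is a franchise of a national chain) → Franchise Certificate not required.
Rule 8: Franchise Certificate is not required → no effect.
Rule 9: is a registered nonprofit; is located in Zone C; closes 9:00 PM, at/before 1:00 AM → Commercial Registration required.
Rule 10: is located in Zone C → Zone C License required.

Commercial Registration, Zone C Authorization, Zone C License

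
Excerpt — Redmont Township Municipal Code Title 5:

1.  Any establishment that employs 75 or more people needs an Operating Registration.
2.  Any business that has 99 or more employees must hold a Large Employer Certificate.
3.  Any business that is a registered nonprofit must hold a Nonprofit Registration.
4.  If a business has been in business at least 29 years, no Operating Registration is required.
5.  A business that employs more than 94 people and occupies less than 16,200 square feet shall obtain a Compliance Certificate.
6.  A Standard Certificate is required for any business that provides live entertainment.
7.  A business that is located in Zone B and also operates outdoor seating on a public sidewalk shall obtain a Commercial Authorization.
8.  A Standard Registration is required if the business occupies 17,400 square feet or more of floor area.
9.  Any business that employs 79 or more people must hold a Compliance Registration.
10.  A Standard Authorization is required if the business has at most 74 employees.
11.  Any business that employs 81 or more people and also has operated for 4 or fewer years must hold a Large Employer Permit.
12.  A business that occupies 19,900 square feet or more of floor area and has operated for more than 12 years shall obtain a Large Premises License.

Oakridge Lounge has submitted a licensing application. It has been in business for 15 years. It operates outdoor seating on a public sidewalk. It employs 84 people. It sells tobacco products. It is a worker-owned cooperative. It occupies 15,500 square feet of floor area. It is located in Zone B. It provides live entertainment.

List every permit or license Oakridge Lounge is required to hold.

1. employees 84 ≥ 75 → Operating Registration required.
2. employees 84 < 99 → Large Employer Certificate not required.
3. is a worker-owned cooperative (not: is a registered nonprofit) → Nonprofit Registration not required.
4. years in business 15 < 29 → Operating Registration exemption does not apply.
5. employees 84 ≤ 94; floor area 15,500 square feet < 16,200 square feet → Compliance Certificate not required.
6. provides live entertainment → Standard Certificate required.
7. is located in Zone B; operates outdoor seating on a public sidewalk → Commercial Authorization required.
8. floor area 15,500 square feet < 17,400 square feet → Standard Registration not required.
9. employees 84 ≥ 79 → Compliance Registration required.
10. employees 84 > 74 → Standard Authorization not required.
11. employees 84 ≥ 81; years in business 15 > 4 → Large Employer Permit not required.
12. floor area 15,500 square feet < 19,900 square feet; years in business 15 > 12 → Large Premises License not required.

Commercial Authorization, Compliance Registration, Operating Registration, Standard Certificate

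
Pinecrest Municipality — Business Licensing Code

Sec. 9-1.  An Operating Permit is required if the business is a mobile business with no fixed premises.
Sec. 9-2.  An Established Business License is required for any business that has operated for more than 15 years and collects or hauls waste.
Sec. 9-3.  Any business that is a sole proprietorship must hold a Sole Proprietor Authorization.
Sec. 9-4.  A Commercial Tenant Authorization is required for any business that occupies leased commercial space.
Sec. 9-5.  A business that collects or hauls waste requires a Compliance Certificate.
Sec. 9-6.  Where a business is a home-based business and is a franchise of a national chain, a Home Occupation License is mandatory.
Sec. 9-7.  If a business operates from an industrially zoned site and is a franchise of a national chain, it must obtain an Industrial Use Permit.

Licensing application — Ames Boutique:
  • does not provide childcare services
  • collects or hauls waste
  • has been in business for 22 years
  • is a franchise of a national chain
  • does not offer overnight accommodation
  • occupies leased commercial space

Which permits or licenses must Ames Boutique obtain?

Commercial Tenant Authorization, Compliance Certificate, Established Business License

Sec. 9-1. occupies leased commercial space (not: is a mobile business with no fixed premises) → Operating Permit not required.
Sec. 9-2. years in business 22 > 15; collects or hauls waste → Established Business License required.
Sec. 9-3. is a franchise of a national chain (not: is a sole proprietorship) → Sole Proprietor Authorization not required.
Sec. 9-4. occupies leased commercial space → Commercial Tenant Authorization required.
Sec. 9-5. collects or hauls waste → Compliance Certificate required.
Sec. 9-6. occupies leased commercial space (not: is a home-based business); is a franchise of a national chain → Home Occupation License not required.
Sec. 9-7. occupies leased commercial space (not: operates from an industrially zoned site); is a franchise of a national chain → Industrial Use Permit not required.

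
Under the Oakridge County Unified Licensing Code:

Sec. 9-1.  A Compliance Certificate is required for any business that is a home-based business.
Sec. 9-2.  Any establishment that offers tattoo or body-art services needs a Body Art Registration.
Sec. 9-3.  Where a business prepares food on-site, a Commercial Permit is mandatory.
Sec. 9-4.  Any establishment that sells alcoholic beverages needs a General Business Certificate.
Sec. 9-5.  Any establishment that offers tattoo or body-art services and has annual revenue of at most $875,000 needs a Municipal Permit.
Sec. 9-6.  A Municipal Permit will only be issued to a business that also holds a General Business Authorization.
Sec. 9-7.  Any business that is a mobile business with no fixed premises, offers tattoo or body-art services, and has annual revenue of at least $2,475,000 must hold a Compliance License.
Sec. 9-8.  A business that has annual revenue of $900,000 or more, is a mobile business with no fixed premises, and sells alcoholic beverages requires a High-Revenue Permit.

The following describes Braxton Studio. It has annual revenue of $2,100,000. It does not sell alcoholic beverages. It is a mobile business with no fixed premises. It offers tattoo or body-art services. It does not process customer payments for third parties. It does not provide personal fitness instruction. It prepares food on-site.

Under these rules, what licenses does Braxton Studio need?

Body Art Registration, Commercial Permit

Sec. 9-1. is a mobile business with no fixed premises (not: is a home-based business) → Compliance Certificate not required.
Sec. 9-2. offers tattoo or body-art services → Body Art Registration required.
Sec. 9-3. prepares food on-site → Commercial Permit required.
Sec. 9-4. does not sell alcoholic beverages → General Business Certificate not required.
Sec. 9-5. offers tattoo or body-art services; revenue $2,100,000 > $875,000 → Municipal Permit not required.
Sec. 9-6. Municipal Permit is not required → no effect.
Sec. 9-7. is a mobile business with no fixed premises; offers tattoo or body-art services; revenue $2,100,000 < $2,475,000 → Compliance License not required.
Sec. 9-8. revenue $2,100,000 ≥ $900,000; is a mobile business with no fixed premises; does not sell alcoholic beverages → High-Revenue Permit not required.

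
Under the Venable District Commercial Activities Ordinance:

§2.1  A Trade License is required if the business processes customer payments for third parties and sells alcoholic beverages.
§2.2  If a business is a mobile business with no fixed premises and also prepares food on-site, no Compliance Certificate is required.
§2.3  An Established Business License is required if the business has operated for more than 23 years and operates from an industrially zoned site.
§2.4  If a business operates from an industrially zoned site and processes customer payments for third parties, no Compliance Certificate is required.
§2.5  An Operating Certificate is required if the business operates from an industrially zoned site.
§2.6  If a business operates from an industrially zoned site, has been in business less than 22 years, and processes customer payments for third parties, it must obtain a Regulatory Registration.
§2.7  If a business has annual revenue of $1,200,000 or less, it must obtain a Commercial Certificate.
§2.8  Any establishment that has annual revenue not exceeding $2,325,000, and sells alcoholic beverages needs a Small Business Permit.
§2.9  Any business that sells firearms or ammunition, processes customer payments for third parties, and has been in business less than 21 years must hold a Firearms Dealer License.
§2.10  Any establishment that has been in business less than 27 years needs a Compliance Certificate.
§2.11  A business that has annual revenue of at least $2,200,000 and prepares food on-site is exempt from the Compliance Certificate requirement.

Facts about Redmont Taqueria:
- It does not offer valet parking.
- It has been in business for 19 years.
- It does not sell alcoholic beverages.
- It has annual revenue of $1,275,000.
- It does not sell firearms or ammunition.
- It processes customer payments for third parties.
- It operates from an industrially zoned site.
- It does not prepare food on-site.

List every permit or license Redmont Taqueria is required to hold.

Operating Certificate, Regulatory Registration

§2.1 processes customer payments for third parties; does not sell alcoholic beverages → Trade License not required.
§2.2 operates from an industrially zoned site (not: is a mobile business with no fixed premises); does not prepare food on-site → Compliance Certificate exemption does not apply.
§2.3 years in business 19 ≤ 23; operates from an industrially zoned site → Established Business License not required.
§2.4 operates from an industrially zoned site; processes customer payments for third parties → exempt from Compliance Certificate.
§2.5 operates from an industrially zoned site → Operating Certificate required.
§2.6 operates from an industrially zoned site; years in business 19 < 22; processes customer payments for third parties → Regulatory Registration required.
§2.7 revenue $1,275,000 > $1,200,000 → Commercial Certificate not required.
§2.8 revenue $1,275,000 ≤ $2,325,000; does not sell alcoholic beverages → Small Business Permit not required.
§2.9 does not sell firearms or ammunition; processes customer payments for third parties; years in business 19 < 21 → Firearms Dealer License not required.
§2.10 years in business 19 < 27 → Compliance Certificate required.
§2.11 revenue $1,275,000 < $2,200,000; does not prepare food on-site → Compliance Certificate exemption does not apply.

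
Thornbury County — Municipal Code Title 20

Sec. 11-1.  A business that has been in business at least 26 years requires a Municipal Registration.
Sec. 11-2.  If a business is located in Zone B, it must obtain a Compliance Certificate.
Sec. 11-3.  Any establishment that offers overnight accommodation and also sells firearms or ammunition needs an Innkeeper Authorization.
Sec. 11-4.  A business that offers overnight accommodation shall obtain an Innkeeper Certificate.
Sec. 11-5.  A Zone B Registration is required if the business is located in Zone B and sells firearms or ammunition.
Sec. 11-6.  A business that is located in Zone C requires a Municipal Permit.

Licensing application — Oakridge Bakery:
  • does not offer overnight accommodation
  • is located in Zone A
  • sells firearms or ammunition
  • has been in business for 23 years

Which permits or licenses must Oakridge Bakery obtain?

None

Sec. 11-1. years in business 23 < 26 → Municipal Registration not required.
Sec. 11-2. is located in Zone A (not: is located in Zone B) → Compliance Certificate not required.
Sec. 11-3. does not offer overnight accommodation; sells firearms or ammunition → Innkeeper Authorization not required.
Sec. 11-4. does not offer overnight accommodation → Innkeeper Certificate not required.
Sec. 11-5. is located in Zone A (not: is located in Zone B); sells firearms or ammunition → Zone B Registration not required.
Sec. 11-6. is located in Zone A (not: is located in Zone C) → Municipal Permit not required.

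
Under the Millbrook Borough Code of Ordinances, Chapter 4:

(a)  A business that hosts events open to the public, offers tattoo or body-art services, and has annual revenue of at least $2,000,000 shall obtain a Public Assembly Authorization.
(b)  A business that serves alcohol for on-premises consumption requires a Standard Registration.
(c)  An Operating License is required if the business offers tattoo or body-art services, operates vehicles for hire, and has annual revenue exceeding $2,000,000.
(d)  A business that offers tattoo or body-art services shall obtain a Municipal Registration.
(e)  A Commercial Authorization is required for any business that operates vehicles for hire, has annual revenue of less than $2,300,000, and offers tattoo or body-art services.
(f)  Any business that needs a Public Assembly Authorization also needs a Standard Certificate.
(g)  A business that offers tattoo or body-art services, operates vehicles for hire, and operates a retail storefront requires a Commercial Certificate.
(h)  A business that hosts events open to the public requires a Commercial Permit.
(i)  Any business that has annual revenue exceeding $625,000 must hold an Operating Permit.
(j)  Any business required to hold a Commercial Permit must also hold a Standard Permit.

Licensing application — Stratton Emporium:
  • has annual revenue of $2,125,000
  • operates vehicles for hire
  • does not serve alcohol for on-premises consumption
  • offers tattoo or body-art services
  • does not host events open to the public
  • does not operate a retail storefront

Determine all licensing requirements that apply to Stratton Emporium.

(a) does not host events open to the public; offers tattoo or body-art services; revenue $2,125,000 ≥ $2,000,000 → Public Assembly Authorization not required.
(b) does not serve alcohol for on-premises consumption → Standard Registration not required.
(c) offers tattoo or body-art services; operates vehicles for hire; revenue $2,125,000 > $2,000,000 → Operating License required.
(d) offers tattoo or body-art services → Municipal Registration required.
(e) operates vehicles for hire; revenue $2,125,000 < $2,300,000; offers tattoo or body-art services → Commercial Authorization required.
(f) Public Assembly Authorization is not required → no effect.
(g) offers tattoo or body-art services; operates vehicles for hire; does not operate a retail storefront → Commercial Certificate not required.
(h) does not host events open to the public → Commercial Permit not required.
(i) revenue $2,125,000 > $625,000 → Operating Permit required.
(j) Commercial Permit is not required → no effect.

Commercial Authorization, Municipal Registration, Operating License, Operating Permit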